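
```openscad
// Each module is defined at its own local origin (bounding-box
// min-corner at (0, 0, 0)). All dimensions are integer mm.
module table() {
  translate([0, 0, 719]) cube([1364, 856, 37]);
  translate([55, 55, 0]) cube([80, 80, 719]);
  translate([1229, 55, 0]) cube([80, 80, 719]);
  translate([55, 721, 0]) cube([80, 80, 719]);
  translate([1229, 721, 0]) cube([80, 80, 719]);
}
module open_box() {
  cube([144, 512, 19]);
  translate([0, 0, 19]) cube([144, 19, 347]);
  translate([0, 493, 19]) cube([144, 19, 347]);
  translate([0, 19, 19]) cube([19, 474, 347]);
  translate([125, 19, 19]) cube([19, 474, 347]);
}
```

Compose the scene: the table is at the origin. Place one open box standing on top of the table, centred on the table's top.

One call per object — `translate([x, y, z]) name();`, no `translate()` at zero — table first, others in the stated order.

table();
translate([610, 172, 756]) open_box();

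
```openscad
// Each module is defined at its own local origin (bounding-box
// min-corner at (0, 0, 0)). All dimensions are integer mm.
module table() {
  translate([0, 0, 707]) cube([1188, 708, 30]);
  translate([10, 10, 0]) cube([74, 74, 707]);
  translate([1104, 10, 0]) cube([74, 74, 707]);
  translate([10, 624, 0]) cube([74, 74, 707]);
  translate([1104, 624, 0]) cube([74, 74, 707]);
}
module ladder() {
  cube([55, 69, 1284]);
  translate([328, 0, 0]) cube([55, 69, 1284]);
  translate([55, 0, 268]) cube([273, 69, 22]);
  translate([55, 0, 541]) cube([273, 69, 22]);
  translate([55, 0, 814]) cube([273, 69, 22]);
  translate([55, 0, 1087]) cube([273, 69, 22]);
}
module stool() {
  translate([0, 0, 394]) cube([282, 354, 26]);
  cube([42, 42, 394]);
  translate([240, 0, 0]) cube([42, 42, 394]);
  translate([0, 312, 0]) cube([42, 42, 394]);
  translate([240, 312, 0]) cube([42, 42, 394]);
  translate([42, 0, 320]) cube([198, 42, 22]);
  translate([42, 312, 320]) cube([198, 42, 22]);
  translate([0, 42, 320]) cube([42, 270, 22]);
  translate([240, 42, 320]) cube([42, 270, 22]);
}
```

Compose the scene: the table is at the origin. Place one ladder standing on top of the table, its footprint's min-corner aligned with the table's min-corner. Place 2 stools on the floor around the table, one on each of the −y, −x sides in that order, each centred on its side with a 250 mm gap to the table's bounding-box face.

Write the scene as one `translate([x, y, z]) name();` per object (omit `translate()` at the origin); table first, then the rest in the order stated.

table();
translate([0, 0, 737]) ladder();
translate([453, -604, 0]) stool();
translate([-532, 177, 0]) stool();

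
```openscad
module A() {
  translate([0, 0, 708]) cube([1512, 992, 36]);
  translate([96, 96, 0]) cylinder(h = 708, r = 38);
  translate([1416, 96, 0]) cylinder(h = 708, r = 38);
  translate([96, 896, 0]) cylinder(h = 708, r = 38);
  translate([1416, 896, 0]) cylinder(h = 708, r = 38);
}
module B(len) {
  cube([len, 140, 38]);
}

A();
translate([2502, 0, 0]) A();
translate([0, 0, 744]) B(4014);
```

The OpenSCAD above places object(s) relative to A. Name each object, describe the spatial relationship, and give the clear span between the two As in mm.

A is a table. B is a beam. A beam spans the tops of two tables. The clear span between the two tables is 990 mm.

Second table starts at x = 2502; first ends at x = 1512; clear span = 2502 − 1512 = 990 mm.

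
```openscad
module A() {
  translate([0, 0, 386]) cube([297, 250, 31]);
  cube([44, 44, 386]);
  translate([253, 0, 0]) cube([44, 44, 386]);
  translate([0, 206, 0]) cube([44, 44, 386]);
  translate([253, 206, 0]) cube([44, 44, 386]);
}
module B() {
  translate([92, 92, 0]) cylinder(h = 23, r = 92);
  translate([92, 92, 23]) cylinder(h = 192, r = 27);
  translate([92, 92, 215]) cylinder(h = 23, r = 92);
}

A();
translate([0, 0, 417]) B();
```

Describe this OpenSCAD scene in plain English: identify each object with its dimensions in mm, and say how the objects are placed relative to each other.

A is a four-legged stool. The seat is a 297×250×31 mm slab whose top surface is at z = 417 mm; four square legs, each 44×44 mm in cross-section, run from the floor (z = 0) to the underside of the seat, each flush with a corner of the seat.

B is a spool: two coaxial disc flanges of radius 92 mm and thickness 23 mm, joined by a core cylinder of radius 27 mm and height 192 mm. The lower flange rests on z = 0 and the three cylinders share a vertical axis.

The spool is on top of the stool.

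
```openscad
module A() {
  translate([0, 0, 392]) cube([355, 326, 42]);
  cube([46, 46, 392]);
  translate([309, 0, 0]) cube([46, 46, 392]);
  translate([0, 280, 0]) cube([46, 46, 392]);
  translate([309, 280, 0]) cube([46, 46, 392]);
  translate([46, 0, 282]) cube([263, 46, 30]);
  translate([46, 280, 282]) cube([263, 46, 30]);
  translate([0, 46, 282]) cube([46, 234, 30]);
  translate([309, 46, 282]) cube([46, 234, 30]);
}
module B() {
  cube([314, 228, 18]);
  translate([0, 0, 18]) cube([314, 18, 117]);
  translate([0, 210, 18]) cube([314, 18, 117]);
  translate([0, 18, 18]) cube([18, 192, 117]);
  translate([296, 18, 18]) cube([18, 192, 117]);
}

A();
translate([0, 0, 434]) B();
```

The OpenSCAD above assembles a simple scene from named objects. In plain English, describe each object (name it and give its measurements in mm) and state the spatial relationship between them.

A is a four-legged stool. The seat is 355×326 mm, 42 mm thick, top at z = 434 mm. It stands on four square legs, each 46×46 mm in cross-section, from z = 0 to the seat underside, each flush with a corner of the seat. Four stretchers, 46 mm wide and 30 mm tall, connect adjacent legs with their undersides at z = 282 mm, each running between the inner faces of the legs it joins and aligned with the legs' outer faces on the other axis.

B is an open-topped rectangular box: outside dimensions 314×228×135 mm, with a uniform wall and base thickness of 18 mm. The base is a full 314×228 slab on the floor; four walls sit on top of the base. The front and back walls (the −y and +y sides) span the full width; the two side walls fit between them.

The open box is on top of the stool.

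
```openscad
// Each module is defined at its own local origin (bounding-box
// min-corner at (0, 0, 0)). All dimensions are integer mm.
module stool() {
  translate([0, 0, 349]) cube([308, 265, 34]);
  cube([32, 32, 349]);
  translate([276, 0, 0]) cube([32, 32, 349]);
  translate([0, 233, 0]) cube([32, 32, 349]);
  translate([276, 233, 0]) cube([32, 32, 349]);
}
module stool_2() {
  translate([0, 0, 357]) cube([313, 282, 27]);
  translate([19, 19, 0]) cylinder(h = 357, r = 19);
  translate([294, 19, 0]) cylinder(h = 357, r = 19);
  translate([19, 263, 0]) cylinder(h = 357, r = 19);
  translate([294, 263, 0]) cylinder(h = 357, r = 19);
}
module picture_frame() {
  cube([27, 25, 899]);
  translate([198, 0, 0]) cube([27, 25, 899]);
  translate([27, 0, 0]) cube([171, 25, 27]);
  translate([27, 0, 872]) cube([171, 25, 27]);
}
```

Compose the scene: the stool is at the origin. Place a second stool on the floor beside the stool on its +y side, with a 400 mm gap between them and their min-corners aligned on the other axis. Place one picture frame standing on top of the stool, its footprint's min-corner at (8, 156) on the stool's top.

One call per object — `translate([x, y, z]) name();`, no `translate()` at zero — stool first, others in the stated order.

stool();
translate([0, 665, 0]) stool_2();
translate([8, 156, 383]) picture_frame();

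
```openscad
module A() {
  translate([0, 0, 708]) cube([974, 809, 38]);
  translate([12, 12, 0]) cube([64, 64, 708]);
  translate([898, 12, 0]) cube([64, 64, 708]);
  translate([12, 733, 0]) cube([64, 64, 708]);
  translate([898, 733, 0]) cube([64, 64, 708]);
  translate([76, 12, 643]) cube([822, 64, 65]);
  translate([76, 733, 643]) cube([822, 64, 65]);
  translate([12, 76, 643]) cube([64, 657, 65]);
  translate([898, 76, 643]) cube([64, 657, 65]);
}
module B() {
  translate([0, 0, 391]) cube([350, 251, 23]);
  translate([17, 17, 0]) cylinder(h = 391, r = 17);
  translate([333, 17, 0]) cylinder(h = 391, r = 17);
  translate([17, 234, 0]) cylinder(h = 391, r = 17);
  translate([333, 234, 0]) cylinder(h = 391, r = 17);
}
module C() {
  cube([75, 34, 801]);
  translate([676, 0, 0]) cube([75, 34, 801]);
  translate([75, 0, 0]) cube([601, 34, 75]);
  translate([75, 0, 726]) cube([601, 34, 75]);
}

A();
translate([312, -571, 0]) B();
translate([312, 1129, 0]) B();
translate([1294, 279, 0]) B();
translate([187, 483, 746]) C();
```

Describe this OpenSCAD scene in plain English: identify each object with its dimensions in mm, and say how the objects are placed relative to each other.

A is a table with a 974×809 mm rectangular top, 38 mm thick, top surface at z = 746 mm, supported by four 64×64 mm square legs, each inset 12 mm from the nearest pair of top edges, running from the floor. Four apron rails, 64 mm thick and 65 mm tall, run between adjacent legs with their top edges flush with the underside of the top and their outer faces flush with the legs' outer faces.

B is a four-legged stool. The seat is a 350×251×23 mm slab whose top surface is at z = 414 mm; four round legs, each 34 mm in diameter, run from the floor (z = 0) to the underside of the seat, each leg's axis is inset half a diameter from the nearest pair of seat edges (so the leg's bounding box is flush with the corner).

C is a picture frame with a 601×651 mm rectangular opening (x by z) and a uniform 75 mm border on every side. Frame depth is 34 mm along y. It is built from two vertical stiles running the full outside height and two horizontal rails spanning the gap between the stiles.

Three stools sit around the table at the −y, +y, +x sides. The picture frame is on top of the table.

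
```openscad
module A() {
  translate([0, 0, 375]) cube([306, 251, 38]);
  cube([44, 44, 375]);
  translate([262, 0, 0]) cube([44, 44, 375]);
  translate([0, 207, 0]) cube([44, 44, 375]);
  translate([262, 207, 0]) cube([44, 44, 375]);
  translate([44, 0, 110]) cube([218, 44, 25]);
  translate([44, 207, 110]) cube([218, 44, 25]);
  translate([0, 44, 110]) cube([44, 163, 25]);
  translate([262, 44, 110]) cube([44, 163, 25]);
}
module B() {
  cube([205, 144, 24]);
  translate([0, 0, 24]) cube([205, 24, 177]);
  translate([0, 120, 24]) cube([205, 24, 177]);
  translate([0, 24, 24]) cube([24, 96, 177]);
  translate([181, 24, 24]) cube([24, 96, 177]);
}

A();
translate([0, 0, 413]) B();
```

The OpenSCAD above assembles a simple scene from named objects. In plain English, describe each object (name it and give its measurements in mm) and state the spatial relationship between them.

A is a four-legged stool. The seat is a 306×251×38 mm slab whose top surface is at z = 413 mm; four square legs, each 44×44 mm in cross-section, run from the floor (z = 0) to the underside of the seat, each flush with a corner of the seat. Four stretchers, 44 mm wide and 25 mm tall, connect adjacent legs with their undersides at z = 110 mm, each running between the inner faces of the legs it joins and aligned with the legs' outer faces on the other axis.

B is an open storage box with external size 205×144×201 mm and wall thickness 24 mm (the base is also 24 mm thick). The base covers the whole footprint; the four walls stand on the base, with the y-facing walls full-width and the x-facing walls fitting between their inner faces.

The open box is on top of the stool.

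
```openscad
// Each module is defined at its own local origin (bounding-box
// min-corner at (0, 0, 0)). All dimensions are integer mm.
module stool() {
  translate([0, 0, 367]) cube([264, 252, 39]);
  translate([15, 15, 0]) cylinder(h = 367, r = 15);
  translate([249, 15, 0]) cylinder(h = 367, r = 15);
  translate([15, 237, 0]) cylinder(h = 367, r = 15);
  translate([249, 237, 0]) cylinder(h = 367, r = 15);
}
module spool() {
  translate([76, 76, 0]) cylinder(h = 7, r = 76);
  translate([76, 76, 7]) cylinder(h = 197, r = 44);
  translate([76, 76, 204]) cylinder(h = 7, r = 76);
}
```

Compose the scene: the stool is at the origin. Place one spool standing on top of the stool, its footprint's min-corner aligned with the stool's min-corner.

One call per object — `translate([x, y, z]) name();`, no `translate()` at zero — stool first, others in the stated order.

stool();
translate([0, 0, 406]) spool();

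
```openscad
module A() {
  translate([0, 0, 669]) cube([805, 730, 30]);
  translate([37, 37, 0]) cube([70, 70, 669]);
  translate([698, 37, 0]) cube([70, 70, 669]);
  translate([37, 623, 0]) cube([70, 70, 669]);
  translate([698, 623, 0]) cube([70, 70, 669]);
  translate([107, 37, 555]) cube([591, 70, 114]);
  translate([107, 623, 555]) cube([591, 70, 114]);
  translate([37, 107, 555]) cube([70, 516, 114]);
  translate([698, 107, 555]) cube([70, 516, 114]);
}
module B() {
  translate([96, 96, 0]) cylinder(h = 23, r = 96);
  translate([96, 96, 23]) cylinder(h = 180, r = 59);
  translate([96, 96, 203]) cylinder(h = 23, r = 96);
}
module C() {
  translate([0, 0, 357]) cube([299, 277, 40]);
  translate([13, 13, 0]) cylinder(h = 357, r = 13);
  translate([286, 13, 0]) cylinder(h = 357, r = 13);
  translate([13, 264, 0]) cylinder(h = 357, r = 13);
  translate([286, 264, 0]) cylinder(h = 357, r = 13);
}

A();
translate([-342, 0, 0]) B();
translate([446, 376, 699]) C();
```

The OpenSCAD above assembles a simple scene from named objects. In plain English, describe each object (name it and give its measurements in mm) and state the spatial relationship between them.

A is a table: top 805 mm (x) × 730 mm (y), 30 mm thick, upper face at z = 699 mm, on four 70×70 mm square legs, each inset 37 mm from the nearest pair of top edges, running from z = 0 to the bottom of the top. Four apron rails, 70 mm thick and 114 mm tall, run between adjacent legs with their top edges flush with the underside of the top and their outer faces flush with the legs' outer faces.

B is a spool: two coaxial disc flanges of radius 96 mm and thickness 23 mm, joined by a core cylinder of radius 59 mm and height 180 mm. The lower flange rests on z = 0 and the three cylinders share a vertical axis.

C is a four-legged stool. The seat is 299×277 mm, 40 mm thick, top at z = 397 mm. It stands on four round legs, each 26 mm in diameter, from z = 0 to the seat underside, each leg's axis is inset half a diameter from the nearest pair of seat edges (so the leg's bounding box is flush with the corner).

The spool is on the floor beside the table on its −x side. The stool is on top of the table.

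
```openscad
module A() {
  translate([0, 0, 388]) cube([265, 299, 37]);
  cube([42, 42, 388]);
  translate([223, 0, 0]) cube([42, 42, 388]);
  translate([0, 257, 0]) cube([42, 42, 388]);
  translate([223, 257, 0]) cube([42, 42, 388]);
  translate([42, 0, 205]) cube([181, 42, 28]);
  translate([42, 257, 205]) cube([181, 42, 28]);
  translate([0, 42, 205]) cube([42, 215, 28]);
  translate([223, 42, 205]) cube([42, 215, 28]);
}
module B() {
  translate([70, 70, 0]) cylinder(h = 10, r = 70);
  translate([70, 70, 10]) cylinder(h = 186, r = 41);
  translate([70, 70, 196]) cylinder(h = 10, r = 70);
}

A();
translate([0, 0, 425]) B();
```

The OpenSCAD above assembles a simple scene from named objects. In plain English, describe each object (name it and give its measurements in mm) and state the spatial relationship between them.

A is a four-legged stool. The seat is a 265×299×37 mm slab whose top surface is at z = 425 mm; four square legs, each 42×42 mm in cross-section, run from the floor (z = 0) to the underside of the seat, each flush with a corner of the seat. Four stretchers, 42 mm wide and 28 mm tall, connect adjacent legs with their undersides at z = 205 mm, each running between the inner faces of the legs it joins and aligned with the legs' outer faces on the other axis.

B is a spool: two coaxial disc flanges of radius 70 mm and thickness 10 mm, joined by a core cylinder of radius 41 mm and height 186 mm. The lower flange rests on z = 0 and the three cylinders share a vertical axis.

The spool is on top of the stool.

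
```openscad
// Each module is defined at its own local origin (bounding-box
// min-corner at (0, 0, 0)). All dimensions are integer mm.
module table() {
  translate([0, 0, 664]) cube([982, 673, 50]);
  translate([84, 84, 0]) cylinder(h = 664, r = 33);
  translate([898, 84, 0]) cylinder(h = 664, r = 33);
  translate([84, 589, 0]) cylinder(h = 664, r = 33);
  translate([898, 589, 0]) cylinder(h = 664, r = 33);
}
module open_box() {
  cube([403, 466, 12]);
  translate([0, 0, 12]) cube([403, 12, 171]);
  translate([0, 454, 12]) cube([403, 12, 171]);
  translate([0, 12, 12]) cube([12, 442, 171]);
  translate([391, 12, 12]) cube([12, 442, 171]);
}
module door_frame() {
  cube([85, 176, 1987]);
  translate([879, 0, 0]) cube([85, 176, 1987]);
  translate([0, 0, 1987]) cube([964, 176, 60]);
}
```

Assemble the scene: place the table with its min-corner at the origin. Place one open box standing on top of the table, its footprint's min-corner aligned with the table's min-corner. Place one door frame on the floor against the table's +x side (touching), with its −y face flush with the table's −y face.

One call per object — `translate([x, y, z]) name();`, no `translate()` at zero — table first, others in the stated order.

table();
translate([0, 0, 714]) open_box();
translate([982, 0, 0]) door_frame();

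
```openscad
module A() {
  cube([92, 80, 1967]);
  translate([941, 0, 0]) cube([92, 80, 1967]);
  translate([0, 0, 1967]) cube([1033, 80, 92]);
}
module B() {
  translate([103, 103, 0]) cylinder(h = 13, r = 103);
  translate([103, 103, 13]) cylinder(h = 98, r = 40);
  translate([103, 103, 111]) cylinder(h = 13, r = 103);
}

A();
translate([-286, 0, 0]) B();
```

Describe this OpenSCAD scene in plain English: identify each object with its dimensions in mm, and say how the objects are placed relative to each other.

A is a door frame. The clear opening is 849 mm wide and 1967 mm high. Two 92 mm wide jambs, 80 mm deep, stand either side of the opening from the floor to the top of the opening. A 92 mm thick head sits across the top of both jambs, spanning the full outside width of the frame.

B is a spool: two coaxial disc flanges of radius 103 mm and thickness 13 mm, joined by a core cylinder of radius 40 mm and height 98 mm. The lower flange rests on z = 0 and the three cylinders share a vertical axis.

The spool is on the floor beside the door frame on its −x side.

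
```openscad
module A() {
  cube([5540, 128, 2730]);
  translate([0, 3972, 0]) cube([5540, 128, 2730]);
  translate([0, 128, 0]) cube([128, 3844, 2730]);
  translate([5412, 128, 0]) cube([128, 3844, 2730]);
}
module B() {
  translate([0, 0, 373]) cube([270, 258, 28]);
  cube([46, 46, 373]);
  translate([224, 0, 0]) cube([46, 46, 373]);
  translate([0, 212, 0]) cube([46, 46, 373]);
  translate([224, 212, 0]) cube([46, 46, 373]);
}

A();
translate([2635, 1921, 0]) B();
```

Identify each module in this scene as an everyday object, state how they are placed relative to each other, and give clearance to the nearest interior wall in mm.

A is a house frame. B is a stool. The stool sits inside the house frame, centred. The clearance to the nearest interior wall is 1793 mm.

Clearances: x = 2507, y = 1793; minimum 1793 mm.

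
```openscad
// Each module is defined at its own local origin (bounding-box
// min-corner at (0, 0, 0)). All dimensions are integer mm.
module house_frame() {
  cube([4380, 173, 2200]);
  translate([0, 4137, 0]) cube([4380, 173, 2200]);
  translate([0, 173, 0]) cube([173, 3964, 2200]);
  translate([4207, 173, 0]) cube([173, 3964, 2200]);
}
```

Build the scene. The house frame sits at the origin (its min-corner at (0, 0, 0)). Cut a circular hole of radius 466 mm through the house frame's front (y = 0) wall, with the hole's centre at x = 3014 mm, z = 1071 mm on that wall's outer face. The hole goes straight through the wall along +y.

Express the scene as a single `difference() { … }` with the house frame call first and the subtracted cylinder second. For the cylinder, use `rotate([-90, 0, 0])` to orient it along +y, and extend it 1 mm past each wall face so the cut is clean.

difference() {
  house_frame();
  translate([3014, -1, 1071]) rotate([-90, 0, 0]) cylinder(h = 175, r = 466);
}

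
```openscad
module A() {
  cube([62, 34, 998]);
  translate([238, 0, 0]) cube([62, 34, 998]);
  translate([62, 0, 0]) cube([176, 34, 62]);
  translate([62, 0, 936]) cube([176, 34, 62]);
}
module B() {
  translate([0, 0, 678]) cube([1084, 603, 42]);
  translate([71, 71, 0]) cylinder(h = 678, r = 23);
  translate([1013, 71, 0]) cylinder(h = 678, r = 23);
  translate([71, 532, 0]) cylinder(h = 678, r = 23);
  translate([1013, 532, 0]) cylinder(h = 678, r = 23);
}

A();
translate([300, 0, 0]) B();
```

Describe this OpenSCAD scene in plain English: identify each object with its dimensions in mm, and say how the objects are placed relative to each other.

A is a picture frame with a 176×874 mm rectangular opening (x by z) and a uniform 62 mm border on every side. Frame depth is 34 mm along y. It is built from two vertical stiles running the full outside height and two horizontal rails spanning the gap between the stiles.

B is a rectangular dining table. The top is 1084×603×42 mm with its upper surface at z = 720 mm. It stands on four round legs of 46 mm diameter, each leg's bounding box inset 48 mm from the nearest pair of top edges, running from the floor to the underside of the top.

The table is against the picture frame's +x side, with their −y faces flush.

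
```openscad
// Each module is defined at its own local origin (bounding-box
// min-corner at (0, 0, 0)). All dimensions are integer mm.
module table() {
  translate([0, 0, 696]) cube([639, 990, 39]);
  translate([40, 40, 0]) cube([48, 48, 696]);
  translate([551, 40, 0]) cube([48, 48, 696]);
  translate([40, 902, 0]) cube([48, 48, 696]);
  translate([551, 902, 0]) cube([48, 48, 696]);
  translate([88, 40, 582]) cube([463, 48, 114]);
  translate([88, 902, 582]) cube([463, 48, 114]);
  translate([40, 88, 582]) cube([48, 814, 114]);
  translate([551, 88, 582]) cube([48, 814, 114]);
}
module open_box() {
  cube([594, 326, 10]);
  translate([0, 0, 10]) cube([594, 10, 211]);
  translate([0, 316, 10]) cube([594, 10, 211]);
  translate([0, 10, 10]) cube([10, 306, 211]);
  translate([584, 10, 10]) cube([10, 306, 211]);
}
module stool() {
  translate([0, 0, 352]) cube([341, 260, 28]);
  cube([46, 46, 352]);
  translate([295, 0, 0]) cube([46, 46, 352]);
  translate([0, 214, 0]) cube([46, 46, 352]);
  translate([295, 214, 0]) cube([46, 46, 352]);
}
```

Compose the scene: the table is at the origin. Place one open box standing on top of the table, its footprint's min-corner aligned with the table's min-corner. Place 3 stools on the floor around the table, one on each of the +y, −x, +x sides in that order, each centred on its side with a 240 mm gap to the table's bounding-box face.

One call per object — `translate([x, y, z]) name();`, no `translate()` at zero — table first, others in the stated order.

table();
translate([0, 0, 735]) open_box();
translate([149, 1230, 0]) stool();
translate([-581, 365, 0]) stool();
translate([879, 365, 0]) stool();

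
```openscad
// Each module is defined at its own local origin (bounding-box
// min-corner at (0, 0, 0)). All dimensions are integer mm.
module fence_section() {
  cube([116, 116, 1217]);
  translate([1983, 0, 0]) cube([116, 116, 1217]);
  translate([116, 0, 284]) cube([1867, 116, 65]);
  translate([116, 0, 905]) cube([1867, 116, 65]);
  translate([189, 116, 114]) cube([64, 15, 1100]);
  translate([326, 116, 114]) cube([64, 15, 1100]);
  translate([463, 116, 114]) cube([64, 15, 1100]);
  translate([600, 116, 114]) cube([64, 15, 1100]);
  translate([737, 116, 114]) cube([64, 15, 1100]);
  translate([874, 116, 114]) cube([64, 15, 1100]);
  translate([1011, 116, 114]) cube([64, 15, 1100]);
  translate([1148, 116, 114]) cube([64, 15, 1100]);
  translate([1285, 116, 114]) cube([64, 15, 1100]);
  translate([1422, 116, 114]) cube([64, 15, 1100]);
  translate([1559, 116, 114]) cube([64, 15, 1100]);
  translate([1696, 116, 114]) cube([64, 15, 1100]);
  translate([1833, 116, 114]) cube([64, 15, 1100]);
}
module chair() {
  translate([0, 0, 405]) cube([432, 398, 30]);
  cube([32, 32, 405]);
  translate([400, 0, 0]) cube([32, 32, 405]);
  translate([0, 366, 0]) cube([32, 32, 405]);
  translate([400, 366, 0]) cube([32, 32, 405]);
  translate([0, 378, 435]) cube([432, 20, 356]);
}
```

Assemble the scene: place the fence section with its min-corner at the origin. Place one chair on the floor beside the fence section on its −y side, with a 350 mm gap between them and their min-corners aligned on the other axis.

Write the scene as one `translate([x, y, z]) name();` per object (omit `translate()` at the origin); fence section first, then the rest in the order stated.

fence_section();
translate([0, -748, 0]) chair();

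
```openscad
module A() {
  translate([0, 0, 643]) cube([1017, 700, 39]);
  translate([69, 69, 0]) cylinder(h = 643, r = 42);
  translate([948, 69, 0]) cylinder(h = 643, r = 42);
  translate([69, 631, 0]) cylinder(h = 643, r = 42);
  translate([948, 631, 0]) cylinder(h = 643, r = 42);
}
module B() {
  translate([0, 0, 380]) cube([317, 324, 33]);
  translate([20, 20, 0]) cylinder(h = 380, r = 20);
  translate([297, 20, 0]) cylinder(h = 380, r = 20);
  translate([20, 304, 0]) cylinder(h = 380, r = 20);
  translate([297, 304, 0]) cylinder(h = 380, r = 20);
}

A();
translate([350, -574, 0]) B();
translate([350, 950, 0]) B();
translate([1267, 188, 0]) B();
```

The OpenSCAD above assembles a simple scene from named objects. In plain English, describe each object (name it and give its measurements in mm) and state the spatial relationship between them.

A is a table with a 1017×700 mm rectangular top, 39 mm thick, top surface at z = 682 mm, supported by four round legs of 84 mm diameter, each leg's bounding box inset 27 mm from the nearest pair of top edges, running from the floor.

B is a four-legged stool. The seat is 317×324 mm, 33 mm thick, top at z = 413 mm. It stands on four round legs, each 40 mm in diameter, from z = 0 to the seat underside, each leg's axis is inset half a diameter from the nearest pair of seat edges (so the leg's bounding box is flush with the corner).

Three stools sit around the table at the −y, +y, +x sides.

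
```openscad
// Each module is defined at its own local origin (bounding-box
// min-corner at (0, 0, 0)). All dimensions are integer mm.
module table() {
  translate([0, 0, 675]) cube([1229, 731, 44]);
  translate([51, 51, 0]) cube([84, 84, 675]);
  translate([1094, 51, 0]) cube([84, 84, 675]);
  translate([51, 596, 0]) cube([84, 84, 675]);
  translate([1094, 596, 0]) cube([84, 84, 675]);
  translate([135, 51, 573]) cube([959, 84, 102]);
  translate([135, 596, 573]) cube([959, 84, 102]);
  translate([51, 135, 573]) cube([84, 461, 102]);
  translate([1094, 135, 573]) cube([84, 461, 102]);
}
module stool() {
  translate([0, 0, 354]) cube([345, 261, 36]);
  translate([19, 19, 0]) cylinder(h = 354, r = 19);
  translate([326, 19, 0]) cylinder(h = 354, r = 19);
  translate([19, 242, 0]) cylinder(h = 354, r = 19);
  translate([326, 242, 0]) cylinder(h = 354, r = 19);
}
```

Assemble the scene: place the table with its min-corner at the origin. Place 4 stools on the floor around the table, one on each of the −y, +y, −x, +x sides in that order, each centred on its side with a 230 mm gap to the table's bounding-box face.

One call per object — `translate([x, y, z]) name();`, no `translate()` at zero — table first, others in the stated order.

table();
translate([442, -491, 0]) stool();
translate([442, 961, 0]) stool();
translate([-575, 235, 0]) stool();
translate([1459, 235, 0]) stool();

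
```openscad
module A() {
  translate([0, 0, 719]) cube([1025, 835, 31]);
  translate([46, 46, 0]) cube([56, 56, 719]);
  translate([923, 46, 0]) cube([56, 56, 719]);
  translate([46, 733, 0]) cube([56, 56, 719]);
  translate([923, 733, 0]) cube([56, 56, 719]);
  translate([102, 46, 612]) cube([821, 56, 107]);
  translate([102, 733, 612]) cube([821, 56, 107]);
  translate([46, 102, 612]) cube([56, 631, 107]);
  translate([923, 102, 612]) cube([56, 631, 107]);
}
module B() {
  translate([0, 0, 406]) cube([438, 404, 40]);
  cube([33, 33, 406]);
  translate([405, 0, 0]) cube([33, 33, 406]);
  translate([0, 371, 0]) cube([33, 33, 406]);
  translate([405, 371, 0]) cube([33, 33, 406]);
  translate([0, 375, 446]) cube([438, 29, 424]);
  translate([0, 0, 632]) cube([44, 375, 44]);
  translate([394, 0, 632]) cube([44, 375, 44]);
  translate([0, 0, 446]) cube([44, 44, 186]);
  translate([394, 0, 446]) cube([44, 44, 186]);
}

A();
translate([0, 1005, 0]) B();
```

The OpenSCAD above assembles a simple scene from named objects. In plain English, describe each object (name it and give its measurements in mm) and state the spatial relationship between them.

A is a table with a 1025×835 mm rectangular top, 31 mm thick, top surface at z = 750 mm, supported by four 56×56 mm square legs, each inset 46 mm from the nearest pair of top edges, running from the floor. Four apron rails, 56 mm thick and 107 mm tall, run between adjacent legs with their top edges flush with the underside of the top and their outer faces flush with the legs' outer faces.

B is a chair. The seat is a 438×404×40 mm slab with its top at z = 446 mm, on four 33×33 mm corner legs (flush with the seat edges, standing on z = 0). A flat backrest 29 mm thick, 424 mm tall, spans the full seat width and rises from the seat top along its +y edge, rear face flush with the rear of the seat. Two armrests of 44×44 mm section run along each side from the seat's front edge to the front of the backrest, top faces 230 mm above the seat top and outer faces flush with the seat's x-edges; a 44×44 mm post under the front of each armrest stands on the seat at the front corner.

The chair is on the floor beside the table on its +y side.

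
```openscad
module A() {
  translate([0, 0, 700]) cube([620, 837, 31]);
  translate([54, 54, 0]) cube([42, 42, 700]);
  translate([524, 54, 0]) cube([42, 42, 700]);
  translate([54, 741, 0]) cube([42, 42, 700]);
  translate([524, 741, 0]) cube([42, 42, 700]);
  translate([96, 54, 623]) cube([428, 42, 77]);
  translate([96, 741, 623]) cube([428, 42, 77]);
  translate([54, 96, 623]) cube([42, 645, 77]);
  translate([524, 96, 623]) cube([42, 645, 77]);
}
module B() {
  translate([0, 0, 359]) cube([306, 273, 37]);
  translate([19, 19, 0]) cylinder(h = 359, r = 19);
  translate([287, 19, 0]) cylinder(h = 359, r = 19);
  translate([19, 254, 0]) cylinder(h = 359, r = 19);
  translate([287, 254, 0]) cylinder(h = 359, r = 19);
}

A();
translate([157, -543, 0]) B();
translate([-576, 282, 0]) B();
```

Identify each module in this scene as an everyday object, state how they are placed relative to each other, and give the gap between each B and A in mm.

A is a table. B is a stool. Two stools sit around the table at the −y, −x sides. The gap between each stool and the table is 270 mm.

Each stool's nearest face is 270 mm from the table's bounding box.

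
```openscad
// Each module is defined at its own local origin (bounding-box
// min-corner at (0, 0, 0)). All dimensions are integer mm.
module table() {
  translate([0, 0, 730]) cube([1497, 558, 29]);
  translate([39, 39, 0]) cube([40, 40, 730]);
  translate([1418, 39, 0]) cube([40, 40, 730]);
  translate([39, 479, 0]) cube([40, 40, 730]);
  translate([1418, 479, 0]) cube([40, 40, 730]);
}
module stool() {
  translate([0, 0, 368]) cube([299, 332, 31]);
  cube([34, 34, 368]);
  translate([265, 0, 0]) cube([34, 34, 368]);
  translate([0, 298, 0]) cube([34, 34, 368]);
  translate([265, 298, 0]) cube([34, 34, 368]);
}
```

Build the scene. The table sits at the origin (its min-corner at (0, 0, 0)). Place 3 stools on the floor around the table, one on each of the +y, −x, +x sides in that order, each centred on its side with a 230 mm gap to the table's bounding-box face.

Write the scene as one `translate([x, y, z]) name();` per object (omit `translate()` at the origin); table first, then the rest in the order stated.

table();
translate([599, 788, 0]) stool();
translate([-529, 113, 0]) stool();
translate([1727, 113, 0]) stool();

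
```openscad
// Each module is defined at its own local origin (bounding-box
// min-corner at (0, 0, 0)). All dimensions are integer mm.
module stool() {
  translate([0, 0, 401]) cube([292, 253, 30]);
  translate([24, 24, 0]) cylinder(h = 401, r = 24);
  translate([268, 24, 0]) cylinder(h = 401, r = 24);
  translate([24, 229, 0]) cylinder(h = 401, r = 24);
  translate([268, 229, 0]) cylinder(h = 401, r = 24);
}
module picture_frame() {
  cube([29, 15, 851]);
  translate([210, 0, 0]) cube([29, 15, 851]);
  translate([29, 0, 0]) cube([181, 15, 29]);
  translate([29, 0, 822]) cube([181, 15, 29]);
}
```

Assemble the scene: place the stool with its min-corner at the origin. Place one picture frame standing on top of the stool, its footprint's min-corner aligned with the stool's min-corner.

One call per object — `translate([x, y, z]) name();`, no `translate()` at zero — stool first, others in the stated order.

stool();
translate([0, 0, 431]) picture_frame();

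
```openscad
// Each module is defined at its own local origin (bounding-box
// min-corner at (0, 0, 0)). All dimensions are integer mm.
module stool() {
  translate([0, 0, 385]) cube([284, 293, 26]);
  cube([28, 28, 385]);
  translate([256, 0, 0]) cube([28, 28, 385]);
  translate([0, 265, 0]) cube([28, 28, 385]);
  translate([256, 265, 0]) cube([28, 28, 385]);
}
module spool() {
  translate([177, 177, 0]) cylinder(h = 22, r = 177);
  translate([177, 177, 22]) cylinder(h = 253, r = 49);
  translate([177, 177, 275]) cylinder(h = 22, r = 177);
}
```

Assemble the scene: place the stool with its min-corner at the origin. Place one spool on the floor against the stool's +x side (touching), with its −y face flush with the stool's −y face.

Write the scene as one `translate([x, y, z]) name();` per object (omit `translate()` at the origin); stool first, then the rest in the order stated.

stool();
translate([284, 0, 0]) spool();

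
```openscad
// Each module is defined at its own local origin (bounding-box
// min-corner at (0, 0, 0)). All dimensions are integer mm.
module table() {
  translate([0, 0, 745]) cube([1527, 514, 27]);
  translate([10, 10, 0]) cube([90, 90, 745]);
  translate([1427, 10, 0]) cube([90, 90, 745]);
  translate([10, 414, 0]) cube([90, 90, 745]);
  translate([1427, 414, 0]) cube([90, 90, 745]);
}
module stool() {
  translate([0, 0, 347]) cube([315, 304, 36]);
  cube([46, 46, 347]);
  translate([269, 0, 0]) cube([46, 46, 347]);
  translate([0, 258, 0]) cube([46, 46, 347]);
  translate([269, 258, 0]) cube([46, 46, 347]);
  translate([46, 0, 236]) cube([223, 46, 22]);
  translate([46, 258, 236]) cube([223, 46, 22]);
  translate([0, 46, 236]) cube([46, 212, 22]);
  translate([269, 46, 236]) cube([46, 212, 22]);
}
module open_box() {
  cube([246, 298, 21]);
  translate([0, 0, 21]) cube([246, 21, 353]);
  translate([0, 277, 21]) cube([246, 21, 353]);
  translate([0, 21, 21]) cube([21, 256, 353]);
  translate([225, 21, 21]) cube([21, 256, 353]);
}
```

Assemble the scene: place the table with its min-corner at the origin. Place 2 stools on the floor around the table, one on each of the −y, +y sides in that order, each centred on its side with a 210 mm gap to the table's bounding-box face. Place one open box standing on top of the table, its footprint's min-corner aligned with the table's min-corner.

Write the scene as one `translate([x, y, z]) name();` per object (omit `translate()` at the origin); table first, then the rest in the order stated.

table();
translate([606, -514, 0]) stool();
translate([606, 724, 0]) stool();
translate([0, 0, 772]) open_box();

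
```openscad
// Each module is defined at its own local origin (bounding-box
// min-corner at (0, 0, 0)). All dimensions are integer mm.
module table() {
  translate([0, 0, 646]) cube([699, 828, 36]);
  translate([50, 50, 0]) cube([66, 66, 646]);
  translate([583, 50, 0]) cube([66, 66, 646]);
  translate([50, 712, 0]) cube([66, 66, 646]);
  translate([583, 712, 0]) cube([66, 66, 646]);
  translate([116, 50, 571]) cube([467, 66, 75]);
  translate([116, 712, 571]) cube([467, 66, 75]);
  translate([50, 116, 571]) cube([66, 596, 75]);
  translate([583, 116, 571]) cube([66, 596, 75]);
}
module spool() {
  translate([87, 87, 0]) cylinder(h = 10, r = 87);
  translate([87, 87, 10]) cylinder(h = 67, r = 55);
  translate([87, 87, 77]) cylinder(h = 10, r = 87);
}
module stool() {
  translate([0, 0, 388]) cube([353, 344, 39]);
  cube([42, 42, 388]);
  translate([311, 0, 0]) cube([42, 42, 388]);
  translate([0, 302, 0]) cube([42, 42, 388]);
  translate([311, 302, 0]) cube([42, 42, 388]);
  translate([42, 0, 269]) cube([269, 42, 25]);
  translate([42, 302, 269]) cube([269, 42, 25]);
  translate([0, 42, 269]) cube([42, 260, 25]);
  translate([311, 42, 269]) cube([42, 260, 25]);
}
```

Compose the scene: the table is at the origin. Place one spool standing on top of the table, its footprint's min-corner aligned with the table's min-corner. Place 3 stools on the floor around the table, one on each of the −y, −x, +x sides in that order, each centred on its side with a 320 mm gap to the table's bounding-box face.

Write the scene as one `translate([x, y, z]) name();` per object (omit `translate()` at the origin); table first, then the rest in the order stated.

table();
translate([0, 0, 682]) spool();
translate([173, -664, 0]) stool();
translate([-673, 242, 0]) stool();
translate([1019, 242, 0]) stool();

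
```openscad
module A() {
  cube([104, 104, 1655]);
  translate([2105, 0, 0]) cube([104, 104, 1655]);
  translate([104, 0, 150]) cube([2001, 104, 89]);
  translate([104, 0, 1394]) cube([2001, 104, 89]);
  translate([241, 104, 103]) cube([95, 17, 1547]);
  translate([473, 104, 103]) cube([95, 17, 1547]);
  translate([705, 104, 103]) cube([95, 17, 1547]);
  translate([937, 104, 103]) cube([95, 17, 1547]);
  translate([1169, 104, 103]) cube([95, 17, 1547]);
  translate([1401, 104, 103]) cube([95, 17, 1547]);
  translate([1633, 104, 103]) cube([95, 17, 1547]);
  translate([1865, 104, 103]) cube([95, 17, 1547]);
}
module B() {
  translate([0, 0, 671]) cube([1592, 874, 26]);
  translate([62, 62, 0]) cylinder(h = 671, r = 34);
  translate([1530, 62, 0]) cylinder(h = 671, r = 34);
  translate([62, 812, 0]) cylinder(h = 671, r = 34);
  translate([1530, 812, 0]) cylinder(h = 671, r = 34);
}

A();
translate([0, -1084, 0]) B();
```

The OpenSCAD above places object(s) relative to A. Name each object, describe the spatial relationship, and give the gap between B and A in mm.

A is a fence section. B is a table. The table is on the floor beside the fence section on its −y side. The gap between the table and the fence section is 210 mm.

The table's nearest face is 210 mm from the fence section's −y face.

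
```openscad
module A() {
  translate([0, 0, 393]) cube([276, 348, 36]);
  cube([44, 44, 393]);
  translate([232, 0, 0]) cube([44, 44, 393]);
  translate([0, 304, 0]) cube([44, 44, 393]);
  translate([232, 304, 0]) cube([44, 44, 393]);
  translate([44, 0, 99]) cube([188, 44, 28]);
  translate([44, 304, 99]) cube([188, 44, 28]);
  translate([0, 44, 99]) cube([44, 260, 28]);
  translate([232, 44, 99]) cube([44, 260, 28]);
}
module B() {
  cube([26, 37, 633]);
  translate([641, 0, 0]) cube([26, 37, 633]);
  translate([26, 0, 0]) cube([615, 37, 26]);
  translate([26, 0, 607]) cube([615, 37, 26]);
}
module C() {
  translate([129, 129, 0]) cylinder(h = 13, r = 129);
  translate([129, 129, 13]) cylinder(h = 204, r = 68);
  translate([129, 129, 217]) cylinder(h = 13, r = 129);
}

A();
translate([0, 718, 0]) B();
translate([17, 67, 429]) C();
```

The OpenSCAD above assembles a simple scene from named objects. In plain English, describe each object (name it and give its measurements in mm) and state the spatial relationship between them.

A is a four-legged stool. The seat is a 276×348×36 mm slab whose top surface is at z = 429 mm; four square legs, each 44×44 mm in cross-section, run from the floor (z = 0) to the underside of the seat, each flush with a corner of the seat. Four stretchers, 44 mm wide and 28 mm tall, connect adjacent legs with their undersides at z = 99 mm, each running between the inner faces of the legs it joins and aligned with the legs' outer faces on the other axis.

B is a rectangular picture frame lying in the x–z plane (depth along y). The opening is 615 mm wide (x) by 581 mm tall (z), surrounded by a border 26 mm wide on all four sides. The frame is 37 mm deep and is made of two full-height vertical stiles with two horizontal rails fitted between them.

C is a spool: two coaxial disc flanges of radius 129 mm and thickness 13 mm, joined by a core cylinder of radius 68 mm and height 204 mm. The lower flange rests on z = 0 and the three cylinders share a vertical axis.

The picture frame is on the floor beside the stool on its +y side. The spool is on top of the stool.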